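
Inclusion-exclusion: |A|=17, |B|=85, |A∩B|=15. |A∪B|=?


|A ∪ B| = |A| + |B| - |A ∩ B|
= 17 + 85 - 15
= 87

|A ∪ B| = 87


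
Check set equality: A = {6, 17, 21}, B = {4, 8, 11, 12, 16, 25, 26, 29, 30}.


Two sets are equal iff they have exactly the same elements.
A = {6, 17, 21}
B = {4, 8, 11, 12, 16, 25, 26, 29, 30}
Differences: {4, 6, 8, 11, 12, 16, 17, 21, 25, 26, 29, 30}
A ≠ B

No, A ≠ B


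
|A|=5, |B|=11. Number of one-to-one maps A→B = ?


An injection sends each of |A| = 5 inputs to a distinct output in B.
# injections = |B|·(|B|-1)·…·(|B|-|A|+1) = 11! / (11 - 5)!
= 11 × 10 × 9 × 8 × 7
= 55440

Number of injections = 55440


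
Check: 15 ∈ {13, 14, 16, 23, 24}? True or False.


A = {13, 14, 16, 23, 24}
Checking if 15 is in A
15 is not in A → False

15 ∉ A


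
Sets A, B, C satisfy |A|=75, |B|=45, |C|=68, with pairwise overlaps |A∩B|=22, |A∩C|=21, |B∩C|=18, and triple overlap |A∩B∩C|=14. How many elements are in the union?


|A∪B∪C| = |A|+|B|+|C| - |A∩B|-|A∩C|-|B∩C| + |A∩B∩C|
= 75+45+68 - 22-21-18 + 14
= 188 - 61 + 14
= 141

|A ∪ B ∪ C| = 141


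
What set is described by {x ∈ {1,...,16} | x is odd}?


Checking each candidate:
Condition: odd numbers in {1,...,16}
Result = {1, 3, 5, 7, 9, 11, 13, 15}

{1, 3, 5, 7, 9, 11, 13, 15}


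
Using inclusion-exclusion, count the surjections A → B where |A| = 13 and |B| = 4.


n = |A| = 13, k = |B| = 4. Surjections via inclusion-exclusion:
S(n,k) = Σ(-1)^i × C(k,i) × (k-i)^n, i=0 to k
i=0: (-1)^0×C(4,0)×4^13 = 67108864
i=1: (-1)^1×C(4,1)×3^13 = -6377292
i=2: (-1)^2×C(4,2)×2^13 = 49152
i=3: (-1)^3×C(4,3)×1^13 = -4
i=4: (-1)^4×C(4,4)×0^13 = 0
Total = 60780720

Number of surjections = 60780720


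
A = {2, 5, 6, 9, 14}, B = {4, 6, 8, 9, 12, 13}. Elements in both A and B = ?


A = {2, 5, 6, 9, 14}
B = {4, 6, 8, 9, 12, 13}
Region: in both A and B
Elements: {6, 9}

Elements in both A and B: {6, 9}


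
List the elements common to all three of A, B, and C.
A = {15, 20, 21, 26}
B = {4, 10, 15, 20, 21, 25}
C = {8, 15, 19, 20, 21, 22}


A ∩ B = {15, 20, 21}
(A ∩ B) ∩ C = {15, 20, 21}

A ∩ B ∩ C = {15, 20, 21}


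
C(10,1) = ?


C(n,k) = n! / (k!(n-k)!)
C(10,1) = 10! / (1!9!)
= 10

C(10,1) = 10


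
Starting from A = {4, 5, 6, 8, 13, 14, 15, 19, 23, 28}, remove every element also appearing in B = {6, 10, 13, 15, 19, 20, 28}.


A \ B = elements in A but not in B
A = {4, 5, 6, 8, 13, 14, 15, 19, 23, 28}
B = {6, 10, 13, 15, 19, 20, 28}
Remove from A any elements in B
A \ B = {4, 5, 8, 14, 23}

A \ B = {4, 5, 8, 14, 23}


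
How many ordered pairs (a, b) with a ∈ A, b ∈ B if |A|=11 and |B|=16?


|A × B| = |A| × |B|
= 11 × 16
= 176

|A × B| = 176


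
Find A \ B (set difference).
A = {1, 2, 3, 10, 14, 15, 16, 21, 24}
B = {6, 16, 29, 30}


A \ B = elements in A but not in B
A = {1, 2, 3, 10, 14, 15, 16, 21, 24}
B = {6, 16, 29, 30}
Remove from A any elements in B
A \ B = {1, 2, 3, 10, 14, 15, 21, 24}

A \ B = {1, 2, 3, 10, 14, 15, 21, 24}


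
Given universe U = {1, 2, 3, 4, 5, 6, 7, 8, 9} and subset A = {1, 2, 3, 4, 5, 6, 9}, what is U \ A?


Aᶜ = U \ A = elements in U but not in A
U = {1, 2, 3, 4, 5, 6, 7, 8, 9}
A = {1, 2, 3, 4, 5, 6, 9}
Aᶜ = {7, 8}

Aᶜ = {7, 8}


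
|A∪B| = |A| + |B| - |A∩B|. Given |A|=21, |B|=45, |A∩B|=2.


|A ∪ B| = |A| + |B| - |A ∩ B|
= 21 + 45 - 2
= 64

|A ∪ B| = 64


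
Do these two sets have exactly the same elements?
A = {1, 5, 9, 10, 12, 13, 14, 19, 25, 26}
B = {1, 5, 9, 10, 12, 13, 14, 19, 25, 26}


Two sets are equal iff they have exactly the same elements.
A = {1, 5, 9, 10, 12, 13, 14, 19, 25, 26}
B = {1, 5, 9, 10, 12, 13, 14, 19, 25, 26}
Same elements → A = B

Yes, A = B


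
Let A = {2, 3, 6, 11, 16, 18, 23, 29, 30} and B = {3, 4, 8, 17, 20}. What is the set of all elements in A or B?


A ∪ B = all elements in A or B (or both)
A = {2, 3, 6, 11, 16, 18, 23, 29, 30}
B = {3, 4, 8, 17, 20}
A ∪ B = {2, 3, 4, 6, 8, 11, 16, 17, 18, 20, 23, 29, 30}

A ∪ B = {2, 3, 4, 6, 8, 11, 16, 17, 18, 20, 23, 29, 30}


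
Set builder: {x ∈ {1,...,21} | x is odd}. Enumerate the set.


Checking each candidate:
Condition: odd numbers in {1,...,21}
Result = {1, 3, 5, 7, 9, 11, 13, 15, 17, 19, 21}

{1, 3, 5, 7, 9, 11, 13, 15, 17, 19, 21}


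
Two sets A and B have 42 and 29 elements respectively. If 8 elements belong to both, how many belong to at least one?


|A ∪ B| = |A| + |B| - |A ∩ B|
= 42 + 29 - 8
= 63

|A ∪ B| = 63


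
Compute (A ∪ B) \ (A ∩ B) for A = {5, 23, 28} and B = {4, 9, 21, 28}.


A △ B = (A \ B) ∪ (B \ A) = elements in exactly one of A or B
A \ B = {5, 23}
B \ A = {4, 9, 21}
A △ B = {4, 5, 9, 21, 23}

A △ B = {4, 5, 9, 21, 23}


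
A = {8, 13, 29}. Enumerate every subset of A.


|A| = 3, so |P(A)| = 2^3 = 8
Enumerate subsets by cardinality (0 to 3):
∅, {8}, {13}, {29}, {8, 13}, {8, 29}, {13, 29}, {8, 13, 29}

P(A) has 8 subsets: ∅, {8}, {13}, {29}, {8, 13}, {8, 29}, {13, 29}, {8, 13, 29}


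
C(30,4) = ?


C(n,k) = n! / (k!(n-k)!)
C(30,4) = 30! / (4!26!)
= 27405

C(30,4) = 27405


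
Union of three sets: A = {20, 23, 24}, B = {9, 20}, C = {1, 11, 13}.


A ∪ B = {9, 20, 23, 24}
(A ∪ B) ∪ C = {1, 9, 11, 13, 20, 23, 24}

A ∪ B ∪ C = {1, 9, 11, 13, 20, 23, 24}


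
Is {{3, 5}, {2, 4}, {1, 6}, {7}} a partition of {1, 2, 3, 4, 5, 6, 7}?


A partition requires: (1) non-empty parts, (2) pairwise disjoint, (3) union = U
Parts: {3, 5}, {2, 4}, {1, 6}, {7}
Union of parts: {1, 2, 3, 4, 5, 6, 7}
U = {1, 2, 3, 4, 5, 6, 7}
All non-empty? True
Pairwise disjoint? True
Covers U? True

Yes, valid partition


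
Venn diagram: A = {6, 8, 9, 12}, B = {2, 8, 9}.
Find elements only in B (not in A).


A = {6, 8, 9, 12}
B = {2, 8, 9}
Region: only in B (not in A)
Elements: {2}

Elements only in B (not in A): {2}


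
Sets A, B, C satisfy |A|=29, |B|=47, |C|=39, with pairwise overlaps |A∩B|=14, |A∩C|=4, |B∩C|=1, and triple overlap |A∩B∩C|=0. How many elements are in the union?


|A∪B∪C| = |A|+|B|+|C| - |A∩B|-|A∩C|-|B∩C| + |A∩B∩C|
= 29+47+39 - 14-4-1 + 0
= 115 - 19 + 0
= 96

|A ∪ B ∪ C| = 96


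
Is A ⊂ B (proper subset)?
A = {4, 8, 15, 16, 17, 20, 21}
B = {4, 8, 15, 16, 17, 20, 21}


A ⊂ B requires: A ⊆ B AND A ≠ B.
A ⊆ B? Yes
A = B? Yes
A = B, so A is not a PROPER subset.

No, A is not a proper subset of B


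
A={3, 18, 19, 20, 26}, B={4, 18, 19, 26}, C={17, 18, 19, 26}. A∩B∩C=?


A ∩ B = {18, 19, 26}
(A ∩ B) ∩ C = {18, 19, 26}

A ∩ B ∩ C = {18, 19, 26}


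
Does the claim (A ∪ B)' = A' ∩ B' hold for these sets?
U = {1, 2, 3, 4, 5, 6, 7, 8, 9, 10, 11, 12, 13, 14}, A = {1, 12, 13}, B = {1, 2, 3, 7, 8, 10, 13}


LHS: A ∪ B = {1, 2, 3, 7, 8, 10, 12, 13}
(A ∪ B)' = U \ (A ∪ B) = {4, 5, 6, 9, 11, 14}
A' = {2, 3, 4, 5, 6, 7, 8, 9, 10, 11, 14}, B' = {4, 5, 6, 9, 11, 12, 14}
Claimed RHS: A' ∩ B' = {4, 5, 6, 9, 11, 14}
Identity is VALID: LHS = RHS = {4, 5, 6, 9, 11, 14} ✓

Identity is valid. (A ∪ B)' = A' ∩ B' = {4, 5, 6, 9, 11, 14}


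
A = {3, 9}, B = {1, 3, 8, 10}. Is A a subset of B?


A ⊆ B means every element of A is in B.
Elements in A not in B: {9}
So A ⊄ B.

No, A ⊄ B


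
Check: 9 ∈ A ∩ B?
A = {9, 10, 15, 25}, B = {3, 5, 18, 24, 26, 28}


A = {9, 10, 15, 25}, B = {3, 5, 18, 24, 26, 28}
A ∩ B = elements in both A and B
A ∩ B = ∅
Checking if 9 ∈ A ∩ B
9 is not in A ∩ B → False

9 ∉ A ∩ B


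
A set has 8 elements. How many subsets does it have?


Number of subsets = 2^n
= 2^8
= 256

|P(A)| = 256


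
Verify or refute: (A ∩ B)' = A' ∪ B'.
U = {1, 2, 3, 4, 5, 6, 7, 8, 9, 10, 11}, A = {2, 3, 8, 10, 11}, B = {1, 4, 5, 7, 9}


LHS: A ∩ B = ∅
(A ∩ B)' = U \ (A ∩ B) = {1, 2, 3, 4, 5, 6, 7, 8, 9, 10, 11}
A' = {1, 4, 5, 6, 7, 9}, B' = {2, 3, 6, 8, 10, 11}
Claimed RHS: A' ∪ B' = {1, 2, 3, 4, 5, 6, 7, 8, 9, 10, 11}
Identity is VALID: LHS = RHS = {1, 2, 3, 4, 5, 6, 7, 8, 9, 10, 11} ✓

Identity is valid. (A ∩ B)' = A' ∪ B' = {1, 2, 3, 4, 5, 6, 7, 8, 9, 10, 11}


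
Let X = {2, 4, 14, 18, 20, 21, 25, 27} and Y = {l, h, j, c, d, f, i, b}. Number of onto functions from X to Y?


n = |X| = 8, k = |Y| = 8. Surjections via inclusion-exclusion:
S(n,k) = Σ(-1)^i × C(k,i) × (k-i)^n, i=0 to k
i=0: (-1)^0×C(8,0)×8^8 = 16777216
i=1: (-1)^1×C(8,1)×7^8 = -46118408
i=2: (-1)^2×C(8,2)×6^8 = 47029248
i=3: (-1)^3×C(8,3)×5^8 = -21875000
i=4: (-1)^4×C(8,4)×4^8 = 4587520
i=5: (-1)^5×C(8,5)×3^8 = -367416
i=6: (-1)^6×C(8,6)×2^8 = 7168
i=7: (-1)^7×C(8,7)×1^8 = -8
i=8: (-1)^8×C(8,8)×0^8 = 0
Total = 40320

Number of surjections = 40320


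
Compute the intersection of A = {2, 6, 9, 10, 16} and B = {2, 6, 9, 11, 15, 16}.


A ∩ B = elements in both A and B
A = {2, 6, 9, 10, 16}
B = {2, 6, 9, 11, 15, 16}
A ∩ B = {2, 6, 9, 16}

A ∩ B = {2, 6, 9, 16}


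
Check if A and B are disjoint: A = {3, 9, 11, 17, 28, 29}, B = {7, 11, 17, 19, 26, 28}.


Disjoint means A ∩ B = ∅.
A ∩ B = {11, 17, 28}
A ∩ B ≠ ∅, so A and B are NOT disjoint.

No, A and B are not disjoint (A ∩ B = {11, 17, 28})


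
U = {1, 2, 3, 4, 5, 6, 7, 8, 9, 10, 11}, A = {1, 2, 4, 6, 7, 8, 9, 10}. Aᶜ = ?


Aᶜ = U \ A = elements in U but not in A
U = {1, 2, 3, 4, 5, 6, 7, 8, 9, 10, 11}
A = {1, 2, 4, 6, 7, 8, 9, 10}
Aᶜ = {3, 5, 11}

Aᶜ = {3, 5, 11}


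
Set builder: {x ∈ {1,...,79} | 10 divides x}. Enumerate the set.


Checking each candidate:
Condition: multiples of 10 in {1,...,79}
Result = {10, 20, 30, 40, 50, 60, 70}

{10, 20, 30, 40, 50, 60, 70}


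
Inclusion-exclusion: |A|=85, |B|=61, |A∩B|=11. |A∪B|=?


|A ∪ B| = |A| + |B| - |A ∩ B|
= 85 + 61 - 11
= 135

|A ∪ B| = 135


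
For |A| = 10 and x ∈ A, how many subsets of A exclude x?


Subsets of A avoiding x are subsets of A \ {x}, which has 9 elements.
Count = 2^(n-1) = 2^9
= 512

Number of subsets avoiding x = 512


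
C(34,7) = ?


C(n,k) = n! / (k!(n-k)!)
C(34,7) = 34! / (7!27!)
= 5379616

C(34,7) = 5379616


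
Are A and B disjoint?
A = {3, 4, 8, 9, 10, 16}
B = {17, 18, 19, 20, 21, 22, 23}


Disjoint means A ∩ B = ∅.
A ∩ B = ∅
A ∩ B = ∅, so A and B are disjoint.

Yes, A and B are disjoint


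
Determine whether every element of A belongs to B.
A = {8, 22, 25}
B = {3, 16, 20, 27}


A ⊆ B means every element of A is in B.
Elements in A not in B: {8, 22, 25}
So A ⊄ B.

No, A ⊄ B


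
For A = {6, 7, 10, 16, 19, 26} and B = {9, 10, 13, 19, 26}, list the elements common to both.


A ∩ B = elements in both A and B
A = {6, 7, 10, 16, 19, 26}
B = {9, 10, 13, 19, 26}
A ∩ B = {10, 19, 26}

A ∩ B = {10, 19, 26}


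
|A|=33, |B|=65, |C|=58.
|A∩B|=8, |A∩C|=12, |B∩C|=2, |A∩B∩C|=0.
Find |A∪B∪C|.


|A∪B∪C| = |A|+|B|+|C| - |A∩B|-|A∩C|-|B∩C| + |A∩B∩C|
= 33+65+58 - 8-12-2 + 0
= 156 - 22 + 0
= 134

|A ∪ B ∪ C| = 134


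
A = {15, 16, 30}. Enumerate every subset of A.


|A| = 3, so |P(A)| = 2^3 = 8
Enumerate subsets by cardinality (0 to 3):
∅, {15}, {16}, {30}, {15, 16}, {15, 30}, {16, 30}, {15, 16, 30}

P(A) has 8 subsets: ∅, {15}, {16}, {30}, {15, 16}, {15, 30}, {16, 30}, {15, 16, 30}


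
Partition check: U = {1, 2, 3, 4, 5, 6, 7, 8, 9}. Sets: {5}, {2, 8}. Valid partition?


A partition requires: (1) non-empty parts, (2) pairwise disjoint, (3) union = U
Parts: {5}, {2, 8}
Union of parts: {2, 5, 8}
U = {1, 2, 3, 4, 5, 6, 7, 8, 9}
All non-empty? True
Pairwise disjoint? True
Covers U? False

No, not a valid partition


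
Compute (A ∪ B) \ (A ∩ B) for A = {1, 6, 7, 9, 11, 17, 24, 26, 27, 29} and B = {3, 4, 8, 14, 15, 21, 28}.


A △ B = (A \ B) ∪ (B \ A) = elements in exactly one of A or B
A \ B = {1, 6, 7, 9, 11, 17, 24, 26, 27, 29}
B \ A = {3, 4, 8, 14, 15, 21, 28}
A △ B = {1, 3, 4, 6, 7, 8, 9, 11, 14, 15, 17, 21, 24, 26, 27, 28, 29}

A △ B = {1, 3, 4, 6, 7, 8, 9, 11, 14, 15, 17, 21, 24, 26, 27, 28, 29}


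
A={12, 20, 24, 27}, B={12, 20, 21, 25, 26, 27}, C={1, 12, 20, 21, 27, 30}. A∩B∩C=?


A ∩ B = {12, 20, 27}
(A ∩ B) ∩ C = {12, 20, 27}

A ∩ B ∩ C = {12, 20, 27}


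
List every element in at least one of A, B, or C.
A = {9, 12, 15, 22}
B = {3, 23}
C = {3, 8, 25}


A ∪ B = {3, 9, 12, 15, 22, 23}
(A ∪ B) ∪ C = {3, 8, 9, 12, 15, 22, 23, 25}

A ∪ B ∪ C = {3, 8, 9, 12, 15, 22, 23, 25}


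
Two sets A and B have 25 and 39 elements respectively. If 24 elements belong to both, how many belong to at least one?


|A ∪ B| = |A| + |B| - |A ∩ B|
= 25 + 39 - 24
= 40

|A ∪ B| = 40


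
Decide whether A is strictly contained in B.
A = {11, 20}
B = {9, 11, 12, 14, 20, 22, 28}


A ⊂ B requires: A ⊆ B AND A ≠ B.
A ⊆ B? Yes
A = B? No
A ⊂ B: Yes (A is a proper subset of B)

Yes, A ⊂ B


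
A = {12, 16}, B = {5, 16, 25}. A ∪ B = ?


A ∪ B = all elements in A or B (or both)
A = {12, 16}
B = {5, 16, 25}
A ∪ B = {5, 12, 16, 25}

A ∪ B = {5, 12, 16, 25}


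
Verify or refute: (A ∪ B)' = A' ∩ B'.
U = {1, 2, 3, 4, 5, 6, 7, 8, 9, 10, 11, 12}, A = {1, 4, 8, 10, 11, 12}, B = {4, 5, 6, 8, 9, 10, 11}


LHS: A ∪ B = {1, 4, 5, 6, 8, 9, 10, 11, 12}
(A ∪ B)' = U \ (A ∪ B) = {2, 3, 7}
A' = {2, 3, 5, 6, 7, 9}, B' = {1, 2, 3, 7, 12}
Claimed RHS: A' ∩ B' = {2, 3, 7}
Identity is VALID: LHS = RHS = {2, 3, 7} ✓

Identity is valid. (A ∪ B)' = A' ∩ B' = {2, 3, 7}


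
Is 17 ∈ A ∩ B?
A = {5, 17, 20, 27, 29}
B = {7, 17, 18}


A = {5, 17, 20, 27, 29}, B = {7, 17, 18}
A ∩ B = elements in both A and B
A ∩ B = {17}
Checking if 17 ∈ A ∩ B
17 is in A ∩ B → True

17 ∈ A ∩ B


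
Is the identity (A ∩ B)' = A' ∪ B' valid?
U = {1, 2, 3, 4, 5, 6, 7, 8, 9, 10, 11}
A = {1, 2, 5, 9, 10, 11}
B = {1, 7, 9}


LHS: A ∩ B = {1, 9}
(A ∩ B)' = U \ (A ∩ B) = {2, 3, 4, 5, 6, 7, 8, 10, 11}
A' = {3, 4, 6, 7, 8}, B' = {2, 3, 4, 5, 6, 8, 10, 11}
Claimed RHS: A' ∪ B' = {2, 3, 4, 5, 6, 7, 8, 10, 11}
Identity is VALID: LHS = RHS = {2, 3, 4, 5, 6, 7, 8, 10, 11} ✓

Identity is valid. (A ∩ B)' = A' ∪ B' = {2, 3, 4, 5, 6, 7, 8, 10, 11}


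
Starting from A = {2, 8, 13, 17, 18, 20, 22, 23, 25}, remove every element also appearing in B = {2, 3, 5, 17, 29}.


A \ B = elements in A but not in B
A = {2, 8, 13, 17, 18, 20, 22, 23, 25}
B = {2, 3, 5, 17, 29}
Remove from A any elements in B
A \ B = {8, 13, 18, 20, 22, 23, 25}

A \ B = {8, 13, 18, 20, 22, 23, 25}


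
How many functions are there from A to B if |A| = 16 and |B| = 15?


Each of |A| = 16 inputs maps to any of |B| = 15 outputs.
# functions = |B|^|A| = 15^16
= 6568408355712890625

Number of functions = 6568408355712890625


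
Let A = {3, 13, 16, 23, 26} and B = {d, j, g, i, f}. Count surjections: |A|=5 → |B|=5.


n = |A| = 5, k = |B| = 5. Surjections via inclusion-exclusion:
S(n,k) = Σ(-1)^i × C(k,i) × (k-i)^n, i=0 to k
i=0: (-1)^0×C(5,0)×5^5 = 3125
i=1: (-1)^1×C(5,1)×4^5 = -5120
i=2: (-1)^2×C(5,2)×3^5 = 2430
i=3: (-1)^3×C(5,3)×2^5 = -320
i=4: (-1)^4×C(5,4)×1^5 = 5
i=5: (-1)^5×C(5,5)×0^5 = 0
Total = 120

Number of surjections = 120


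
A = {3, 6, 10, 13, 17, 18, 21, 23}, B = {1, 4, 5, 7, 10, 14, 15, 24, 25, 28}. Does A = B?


Two sets are equal iff they have exactly the same elements.
A = {3, 6, 10, 13, 17, 18, 21, 23}
B = {1, 4, 5, 7, 10, 14, 15, 24, 25, 28}
Differences: {1, 3, 4, 5, 6, 7, 13, 14, 15, 17, 18, 21, 23, 24, 25, 28}
A ≠ B

No, A ≠ B


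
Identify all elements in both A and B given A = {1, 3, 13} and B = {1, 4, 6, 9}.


A = {1, 3, 13}
B = {1, 4, 6, 9}
Region: in both A and B
Elements: {1}

Elements in both A and B: {1}


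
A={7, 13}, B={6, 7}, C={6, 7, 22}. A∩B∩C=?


A ∩ B = {7}
(A ∩ B) ∩ C = {7}

A ∩ B ∩ C = {7}


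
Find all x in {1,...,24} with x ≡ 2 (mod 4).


Checking each candidate:
Condition: x in {1,...,24} with x ≡ 2 (mod 4)
Result = {2, 6, 10, 14, 18, 22}

{2, 6, 10, 14, 18, 22}


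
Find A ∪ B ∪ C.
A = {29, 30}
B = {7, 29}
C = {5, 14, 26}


A ∪ B = {7, 29, 30}
(A ∪ B) ∪ C = {5, 7, 14, 26, 29, 30}

A ∪ B ∪ C = {5, 7, 14, 26, 29, 30}


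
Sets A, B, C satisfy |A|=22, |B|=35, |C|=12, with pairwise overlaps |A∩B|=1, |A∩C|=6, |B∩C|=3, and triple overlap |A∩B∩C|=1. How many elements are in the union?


|A∪B∪C| = |A|+|B|+|C| - |A∩B|-|A∩C|-|B∩C| + |A∩B∩C|
= 22+35+12 - 1-6-3 + 1
= 69 - 10 + 1
= 60

|A ∪ B ∪ C| = 60


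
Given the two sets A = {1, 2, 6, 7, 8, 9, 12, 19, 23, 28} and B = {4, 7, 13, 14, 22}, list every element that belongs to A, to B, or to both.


A ∪ B = all elements in A or B (or both)
A = {1, 2, 6, 7, 8, 9, 12, 19, 23, 28}
B = {4, 7, 13, 14, 22}
A ∪ B = {1, 2, 4, 6, 7, 8, 9, 12, 13, 14, 19, 22, 23, 28}

A ∪ B = {1, 2, 4, 6, 7, 8, 9, 12, 13, 14, 19, 22, 23, 28}


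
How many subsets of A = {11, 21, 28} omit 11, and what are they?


A subset of A that omits 11 is a subset of A \ {11}, so there are 2^(n-1) = 2^2 = 4 of them.
Subsets excluding 11: ∅, {21}, {28}, {21, 28}

Subsets excluding 11 (4 total): ∅, {21}, {28}, {21, 28}


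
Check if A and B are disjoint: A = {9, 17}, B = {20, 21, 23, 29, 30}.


Disjoint means A ∩ B = ∅.
A ∩ B = ∅
A ∩ B = ∅, so A and B are disjoint.

Yes, A and B are disjoint


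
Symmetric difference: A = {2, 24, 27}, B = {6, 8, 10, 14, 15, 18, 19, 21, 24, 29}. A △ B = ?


A △ B = (A \ B) ∪ (B \ A) = elements in exactly one of A or B
A \ B = {2, 27}
B \ A = {6, 8, 10, 14, 15, 18, 19, 21, 29}
A △ B = {2, 6, 8, 10, 14, 15, 18, 19, 21, 27, 29}

A △ B = {2, 6, 8, 10, 14, 15, 18, 19, 21, 27, 29}


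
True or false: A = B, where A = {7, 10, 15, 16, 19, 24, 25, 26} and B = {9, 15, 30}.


Two sets are equal iff they have exactly the same elements.
A = {7, 10, 15, 16, 19, 24, 25, 26}
B = {9, 15, 30}
Differences: {7, 9, 10, 16, 19, 24, 25, 26, 30}
A ≠ B

No, A ≠ B


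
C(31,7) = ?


C(n,k) = n! / (k!(n-k)!)
C(31,7) = 31! / (7!24!)
= 2629575

C(31,7) = 2629575


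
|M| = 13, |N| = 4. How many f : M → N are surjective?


n = |M| = 13, k = |N| = 4. Surjections via inclusion-exclusion:
S(n,k) = Σ(-1)^i × C(k,i) × (k-i)^n, i=0 to k
i=0: (-1)^0×C(4,0)×4^13 = 67108864
i=1: (-1)^1×C(4,1)×3^13 = -6377292
i=2: (-1)^2×C(4,2)×2^13 = 49152
i=3: (-1)^3×C(4,3)×1^13 = -4
i=4: (-1)^4×C(4,4)×0^13 = 0
Total = 60780720

Number of surjections = 60780720


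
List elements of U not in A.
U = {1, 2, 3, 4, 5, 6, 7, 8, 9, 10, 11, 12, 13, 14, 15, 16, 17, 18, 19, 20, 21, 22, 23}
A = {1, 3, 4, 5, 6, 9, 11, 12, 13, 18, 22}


Aᶜ = U \ A = elements in U but not in A
U = {1, 2, 3, 4, 5, 6, 7, 8, 9, 10, 11, 12, 13, 14, 15, 16, 17, 18, 19, 20, 21, 22, 23}
A = {1, 3, 4, 5, 6, 9, 11, 12, 13, 18, 22}
Aᶜ = {2, 7, 8, 10, 14, 15, 16, 17, 19, 20, 21, 23}

Aᶜ = {2, 7, 8, 10, 14, 15, 16, 17, 19, 20, 21, 23}


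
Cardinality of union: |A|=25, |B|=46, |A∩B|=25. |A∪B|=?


|A ∪ B| = |A| + |B| - |A ∩ B|
= 25 + 46 - 25
= 46

|A ∪ B| = 46


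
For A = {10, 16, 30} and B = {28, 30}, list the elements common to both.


A ∩ B = elements in both A and B
A = {10, 16, 30}
B = {28, 30}
A ∩ B = {30}

A ∩ B = {30}


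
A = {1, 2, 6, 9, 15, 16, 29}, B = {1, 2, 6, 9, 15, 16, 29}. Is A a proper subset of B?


A ⊂ B requires: A ⊆ B AND A ≠ B.
A ⊆ B? Yes
A = B? Yes
A = B, so A is not a PROPER subset.

No, A is not a proper subset of B


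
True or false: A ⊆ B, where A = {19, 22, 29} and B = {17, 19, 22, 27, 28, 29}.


A ⊆ B means every element of A is in B.
All elements of A are in B.
So A ⊆ B.

Yes, A ⊆ B


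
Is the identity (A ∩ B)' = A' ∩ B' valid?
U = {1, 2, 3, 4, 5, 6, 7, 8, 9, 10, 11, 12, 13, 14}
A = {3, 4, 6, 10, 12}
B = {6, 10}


LHS: A ∩ B = {6, 10}
(A ∩ B)' = U \ (A ∩ B) = {1, 2, 3, 4, 5, 7, 8, 9, 11, 12, 13, 14}
A' = {1, 2, 5, 7, 8, 9, 11, 13, 14}, B' = {1, 2, 3, 4, 5, 7, 8, 9, 11, 12, 13, 14}
Claimed RHS: A' ∩ B' = {1, 2, 5, 7, 8, 9, 11, 13, 14}
Identity is INVALID: LHS = {1, 2, 3, 4, 5, 7, 8, 9, 11, 12, 13, 14} but the RHS claimed here equals {1, 2, 5, 7, 8, 9, 11, 13, 14}. The correct form is (A ∩ B)' = A' ∪ B'.

Identity is invalid: (A ∩ B)' = {1, 2, 3, 4, 5, 7, 8, 9, 11, 12, 13, 14} but A' ∩ B' = {1, 2, 5, 7, 8, 9, 11, 13, 14}. The correct De Morgan law is (A ∩ B)' = A' ∪ B'.


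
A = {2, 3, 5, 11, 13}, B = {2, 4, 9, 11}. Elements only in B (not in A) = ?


A = {2, 3, 5, 11, 13}
B = {2, 4, 9, 11}
Region: only in B (not in A)
Elements: {4, 9}

Elements only in B (not in A): {4, 9}


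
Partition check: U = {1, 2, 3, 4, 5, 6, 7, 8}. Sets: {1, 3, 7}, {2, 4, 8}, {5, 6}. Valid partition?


A partition requires: (1) non-empty parts, (2) pairwise disjoint, (3) union = U
Parts: {1, 3, 7}, {2, 4, 8}, {5, 6}
Union of parts: {1, 2, 3, 4, 5, 6, 7, 8}
U = {1, 2, 3, 4, 5, 6, 7, 8}
All non-empty? True
Pairwise disjoint? True
Covers U? True

Yes, valid partition


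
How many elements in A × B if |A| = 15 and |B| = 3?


|A × B| = |A| × |B|
= 15 × 3
= 45

|A × B| = 45


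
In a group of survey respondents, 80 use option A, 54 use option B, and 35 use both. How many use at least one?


|A ∪ B| = |A| + |B| - |A ∩ B|
= 80 + 54 - 35
= 99

|A ∪ B| = 99


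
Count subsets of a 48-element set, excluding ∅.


Total subsets = 2^n = 2^48 = 281474976710656
Non-empty subsets exclude the empty set: 2^n - 1
= 281474976710656 - 1
= 281474976710655

Number of non-empty subsets = 281474976710655


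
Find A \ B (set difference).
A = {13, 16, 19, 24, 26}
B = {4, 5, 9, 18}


A \ B = elements in A but not in B
A = {13, 16, 19, 24, 26}
B = {4, 5, 9, 18}
Remove from A any elements in B
A \ B = {13, 16, 19, 24, 26}

A \ B = {13, 16, 19, 24, 26}


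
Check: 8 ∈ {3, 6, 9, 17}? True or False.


A = {3, 6, 9, 17}
Checking if 8 is in A
8 is not in A → False

8 ∉ A


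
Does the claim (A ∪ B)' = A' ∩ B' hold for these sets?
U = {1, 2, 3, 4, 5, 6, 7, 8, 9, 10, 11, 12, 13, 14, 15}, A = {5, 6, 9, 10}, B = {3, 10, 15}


LHS: A ∪ B = {3, 5, 6, 9, 10, 15}
(A ∪ B)' = U \ (A ∪ B) = {1, 2, 4, 7, 8, 11, 12, 13, 14}
A' = {1, 2, 3, 4, 7, 8, 11, 12, 13, 14, 15}, B' = {1, 2, 4, 5, 6, 7, 8, 9, 11, 12, 13, 14}
Claimed RHS: A' ∩ B' = {1, 2, 4, 7, 8, 11, 12, 13, 14}
Identity is VALID: LHS = RHS = {1, 2, 4, 7, 8, 11, 12, 13, 14} ✓

Identity is valid. (A ∪ B)' = A' ∩ B' = {1, 2, 4, 7, 8, 11, 12, 13, 14}


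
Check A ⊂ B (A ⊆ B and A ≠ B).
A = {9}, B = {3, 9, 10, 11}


A ⊂ B requires: A ⊆ B AND A ≠ B.
A ⊆ B? Yes
A = B? No
A ⊂ B: Yes (A is a proper subset of B)

Yes, A ⊂ B


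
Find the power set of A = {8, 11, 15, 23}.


|A| = 4, so |P(A)| = 2^4 = 16
Enumerate subsets by cardinality (0 to 4):
∅, {8}, {11}, {15}, {23}, {8, 11}, {8, 15}, {8, 23}, {11, 15}, {11, 23}, {15, 23}, {8, 11, 15}, {8, 11, 23}, {8, 15, 23}, {11, 15, 23}, {8, 11, 15, 23}

P(A) has 16 subsets: ∅, {8}, {11}, {15}, {23}, {8, 11}, {8, 15}, {8, 23}, {11, 15}, {11, 23}, {15, 23}, {8, 11, 15}, {8, 11, 23}, {8, 15, 23}, {11, 15, 23}, {8, 11, 15, 23}


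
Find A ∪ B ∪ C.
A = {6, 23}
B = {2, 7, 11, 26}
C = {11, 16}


A ∪ B = {2, 6, 7, 11, 23, 26}
(A ∪ B) ∪ C = {2, 6, 7, 11, 16, 23, 26}

A ∪ B ∪ C = {2, 6, 7, 11, 16, 23, 26}


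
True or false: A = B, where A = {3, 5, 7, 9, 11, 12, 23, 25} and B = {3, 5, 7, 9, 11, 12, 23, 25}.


Two sets are equal iff they have exactly the same elements.
A = {3, 5, 7, 9, 11, 12, 23, 25}
B = {3, 5, 7, 9, 11, 12, 23, 25}
Same elements → A = B

Yes, A = B


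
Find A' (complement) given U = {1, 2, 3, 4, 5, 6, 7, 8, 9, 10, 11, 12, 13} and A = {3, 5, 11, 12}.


Aᶜ = U \ A = elements in U but not in A
U = {1, 2, 3, 4, 5, 6, 7, 8, 9, 10, 11, 12, 13}
A = {3, 5, 11, 12}
Aᶜ = {1, 2, 4, 6, 7, 8, 9, 10, 13}

Aᶜ = {1, 2, 4, 6, 7, 8, 9, 10, 13}


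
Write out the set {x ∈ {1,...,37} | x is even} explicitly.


Checking each candidate:
Condition: even numbers in {1,...,37}
Result = {2, 4, 6, 8, 10, 12, 14, 16, 18, 20, 22, 24, 26, 28, 30, 32, 34, 36}

{2, 4, 6, 8, 10, 12, 14, 16, 18, 20, 22, 24, 26, 28, 30, 32, 34, 36}


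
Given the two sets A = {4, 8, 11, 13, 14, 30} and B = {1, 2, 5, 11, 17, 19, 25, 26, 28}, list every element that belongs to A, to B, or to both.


A ∪ B = all elements in A or B (or both)
A = {4, 8, 11, 13, 14, 30}
B = {1, 2, 5, 11, 17, 19, 25, 26, 28}
A ∪ B = {1, 2, 4, 5, 8, 11, 13, 14, 17, 19, 25, 26, 28, 30}

A ∪ B = {1, 2, 4, 5, 8, 11, 13, 14, 17, 19, 25, 26, 28, 30}


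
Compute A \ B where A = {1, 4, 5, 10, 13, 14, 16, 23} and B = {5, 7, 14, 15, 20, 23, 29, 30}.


A \ B = elements in A but not in B
A = {1, 4, 5, 10, 13, 14, 16, 23}
B = {5, 7, 14, 15, 20, 23, 29, 30}
Remove from A any elements in B
A \ B = {1, 4, 10, 13, 16}

A \ B = {1, 4, 10, 13, 16}


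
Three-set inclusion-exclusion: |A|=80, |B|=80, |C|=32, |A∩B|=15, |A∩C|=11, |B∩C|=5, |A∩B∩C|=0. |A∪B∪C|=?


|A∪B∪C| = |A|+|B|+|C| - |A∩B|-|A∩C|-|B∩C| + |A∩B∩C|
= 80+80+32 - 15-11-5 + 0
= 192 - 31 + 0
= 161

|A ∪ B ∪ C| = 161


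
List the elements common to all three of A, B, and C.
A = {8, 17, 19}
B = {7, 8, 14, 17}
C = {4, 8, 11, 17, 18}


A ∩ B = {8, 17}
(A ∩ B) ∩ C = {8, 17}

A ∩ B ∩ C = {8, 17}


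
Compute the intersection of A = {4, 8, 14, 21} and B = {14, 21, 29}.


A ∩ B = elements in both A and B
A = {4, 8, 14, 21}
B = {14, 21, 29}
A ∩ B = {14, 21}

A ∩ B = {14, 21}


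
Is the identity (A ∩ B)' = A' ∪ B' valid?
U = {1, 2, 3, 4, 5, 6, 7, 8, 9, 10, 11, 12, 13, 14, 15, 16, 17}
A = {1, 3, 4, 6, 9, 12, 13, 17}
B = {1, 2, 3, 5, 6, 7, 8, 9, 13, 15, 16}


LHS: A ∩ B = {1, 3, 6, 9, 13}
(A ∩ B)' = U \ (A ∩ B) = {2, 4, 5, 7, 8, 10, 11, 12, 14, 15, 16, 17}
A' = {2, 5, 7, 8, 10, 11, 14, 15, 16}, B' = {4, 10, 11, 12, 14, 17}
Claimed RHS: A' ∪ B' = {2, 4, 5, 7, 8, 10, 11, 12, 14, 15, 16, 17}
Identity is VALID: LHS = RHS = {2, 4, 5, 7, 8, 10, 11, 12, 14, 15, 16, 17} ✓

Identity is valid. (A ∩ B)' = A' ∪ B' = {2, 4, 5, 7, 8, 10, 11, 12, 14, 15, 16, 17}


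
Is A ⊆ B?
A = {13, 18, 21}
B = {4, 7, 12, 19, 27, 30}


A ⊆ B means every element of A is in B.
Elements in A not in B: {13, 18, 21}
So A ⊄ B.

No, A ⊄ B


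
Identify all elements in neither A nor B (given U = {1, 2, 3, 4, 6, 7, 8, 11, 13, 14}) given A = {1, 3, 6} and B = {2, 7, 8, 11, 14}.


A = {1, 3, 6}
B = {2, 7, 8, 11, 14}
Region: in neither A nor B (given U = {1, 2, 3, 4, 6, 7, 8, 11, 13, 14})
Elements: {4, 13}

Elements in neither A nor B (given U = {1, 2, 3, 4, 6, 7, 8, 11, 13, 14}): {4, 13}


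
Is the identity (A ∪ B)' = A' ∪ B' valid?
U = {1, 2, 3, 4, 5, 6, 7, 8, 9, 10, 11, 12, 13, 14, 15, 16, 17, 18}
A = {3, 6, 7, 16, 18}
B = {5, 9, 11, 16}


LHS: A ∪ B = {3, 5, 6, 7, 9, 11, 16, 18}
(A ∪ B)' = U \ (A ∪ B) = {1, 2, 4, 8, 10, 12, 13, 14, 15, 17}
A' = {1, 2, 4, 5, 8, 9, 10, 11, 12, 13, 14, 15, 17}, B' = {1, 2, 3, 4, 6, 7, 8, 10, 12, 13, 14, 15, 17, 18}
Claimed RHS: A' ∪ B' = {1, 2, 3, 4, 5, 6, 7, 8, 9, 10, 11, 12, 13, 14, 15, 17, 18}
Identity is INVALID: LHS = {1, 2, 4, 8, 10, 12, 13, 14, 15, 17} but the RHS claimed here equals {1, 2, 3, 4, 5, 6, 7, 8, 9, 10, 11, 12, 13, 14, 15, 17, 18}. The correct form is (A ∪ B)' = A' ∩ B'.

Identity is invalid: (A ∪ B)' = {1, 2, 4, 8, 10, 12, 13, 14, 15, 17} but A' ∪ B' = {1, 2, 3, 4, 5, 6, 7, 8, 9, 10, 11, 12, 13, 14, 15, 17, 18}. The correct De Morgan law is (A ∪ B)' = A' ∩ B'.


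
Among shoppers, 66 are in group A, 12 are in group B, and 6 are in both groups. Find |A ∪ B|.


|A ∪ B| = |A| + |B| - |A ∩ B|
= 66 + 12 - 6
= 72

|A ∪ B| = 72


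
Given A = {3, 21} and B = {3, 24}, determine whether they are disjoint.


Disjoint means A ∩ B = ∅.
A ∩ B = {3}
A ∩ B ≠ ∅, so A and B are NOT disjoint.

No, A and B are not disjoint (A ∩ B = {3})


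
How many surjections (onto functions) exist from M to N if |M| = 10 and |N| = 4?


n = |M| = 10, k = |N| = 4. Surjections via inclusion-exclusion:
S(n,k) = Σ(-1)^i × C(k,i) × (k-i)^n, i=0 to k
i=0: (-1)^0×C(4,0)×4^10 = 1048576
i=1: (-1)^1×C(4,1)×3^10 = -236196
i=2: (-1)^2×C(4,2)×2^10 = 6144
i=3: (-1)^3×C(4,3)×1^10 = -4
i=4: (-1)^4×C(4,4)×0^10 = 0
Total = 818520

Number of surjections = 818520


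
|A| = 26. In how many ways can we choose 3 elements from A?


C(n,k) = n! / (k!(n-k)!)
C(26,3) = 26! / (3!23!)
= 2600

C(26,3) = 2600


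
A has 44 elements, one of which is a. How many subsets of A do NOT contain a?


Subsets of A avoiding a are subsets of A \ {a}, which has 43 elements.
Count = 2^(n-1) = 2^43
= 8796093022208

Number of subsets avoiding a = 8796093022208


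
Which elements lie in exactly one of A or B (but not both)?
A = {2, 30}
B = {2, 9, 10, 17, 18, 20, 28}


A △ B = (A \ B) ∪ (B \ A) = elements in exactly one of A or B
A \ B = {30}
B \ A = {9, 10, 17, 18, 20, 28}
A △ B = {9, 10, 17, 18, 20, 28, 30}

A △ B = {9, 10, 17, 18, 20, 28, 30}


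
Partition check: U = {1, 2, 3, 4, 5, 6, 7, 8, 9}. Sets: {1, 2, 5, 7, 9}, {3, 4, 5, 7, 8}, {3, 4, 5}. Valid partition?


A partition requires: (1) non-empty parts, (2) pairwise disjoint, (3) union = U
Parts: {1, 2, 5, 7, 9}, {3, 4, 5, 7, 8}, {3, 4, 5}
Union of parts: {1, 2, 3, 4, 5, 7, 8, 9}
U = {1, 2, 3, 4, 5, 6, 7, 8, 9}
All non-empty? True
Pairwise disjoint? False
Covers U? False

No, not a valid partition


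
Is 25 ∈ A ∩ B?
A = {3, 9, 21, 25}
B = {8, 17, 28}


A = {3, 9, 21, 25}, B = {8, 17, 28}
A ∩ B = elements in both A and B
A ∩ B = ∅
Checking if 25 ∈ A ∩ B
25 is not in A ∩ B → False

25 ∉ A ∩ B


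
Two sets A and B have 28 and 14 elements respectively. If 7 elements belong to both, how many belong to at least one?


|A ∪ B| = |A| + |B| - |A ∩ B|
= 28 + 14 - 7
= 35

|A ∪ B| = 35


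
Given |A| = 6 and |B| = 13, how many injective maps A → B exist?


An injection sends each of |A| = 6 inputs to a distinct output in B.
# injections = |B|·(|B|-1)·…·(|B|-|A|+1) = 13! / (13 - 6)!
= 13 × 12 × 11 × 10 × 9 × 8
= 1235520

Number of injections = 1235520


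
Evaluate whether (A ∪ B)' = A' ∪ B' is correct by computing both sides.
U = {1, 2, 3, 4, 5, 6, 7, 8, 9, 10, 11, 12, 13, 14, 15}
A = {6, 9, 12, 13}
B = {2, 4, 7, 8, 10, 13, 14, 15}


LHS: A ∪ B = {2, 4, 6, 7, 8, 9, 10, 12, 13, 14, 15}
(A ∪ B)' = U \ (A ∪ B) = {1, 3, 5, 11}
A' = {1, 2, 3, 4, 5, 7, 8, 10, 11, 14, 15}, B' = {1, 3, 5, 6, 9, 11, 12}
Claimed RHS: A' ∪ B' = {1, 2, 3, 4, 5, 6, 7, 8, 9, 10, 11, 12, 14, 15}
Identity is INVALID: LHS = {1, 3, 5, 11} but the RHS claimed here equals {1, 2, 3, 4, 5, 6, 7, 8, 9, 10, 11, 12, 14, 15}. The correct form is (A ∪ B)' = A' ∩ B'.

Identity is invalid: (A ∪ B)' = {1, 3, 5, 11} but A' ∪ B' = {1, 2, 3, 4, 5, 6, 7, 8, 9, 10, 11, 12, 14, 15}. The correct De Morgan law is (A ∪ B)' = A' ∩ B'.


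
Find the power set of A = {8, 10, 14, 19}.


|A| = 4, so |P(A)| = 2^4 = 16
Enumerate subsets by cardinality (0 to 4):
∅, {8}, {10}, {14}, {19}, {8, 10}, {8, 14}, {8, 19}, {10, 14}, {10, 19}, {14, 19}, {8, 10, 14}, {8, 10, 19}, {8, 14, 19}, {10, 14, 19}, {8, 10, 14, 19}

P(A) has 16 subsets: ∅, {8}, {10}, {14}, {19}, {8, 10}, {8, 14}, {8, 19}, {10, 14}, {10, 19}, {14, 19}, {8, 10, 14}, {8, 10, 19}, {8, 14, 19}, {10, 14, 19}, {8, 10, 14, 19}


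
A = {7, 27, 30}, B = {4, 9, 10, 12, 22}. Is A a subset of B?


A ⊆ B means every element of A is in B.
Elements in A not in B: {7, 27, 30}
So A ⊄ B.

No, A ⊄ B


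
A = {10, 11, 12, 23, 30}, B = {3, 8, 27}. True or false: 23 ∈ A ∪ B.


A = {10, 11, 12, 23, 30}, B = {3, 8, 27}
A ∪ B = all elements in A or B
A ∪ B = {3, 8, 10, 11, 12, 23, 27, 30}
Checking if 23 ∈ A ∪ B
23 is in A ∪ B → True

23 ∈ A ∪ B


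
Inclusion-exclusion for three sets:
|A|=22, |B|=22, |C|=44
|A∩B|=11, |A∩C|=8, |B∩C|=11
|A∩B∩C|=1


|A∪B∪C| = |A|+|B|+|C| - |A∩B|-|A∩C|-|B∩C| + |A∩B∩C|
= 22+22+44 - 11-8-11 + 1
= 88 - 30 + 1
= 59

|A ∪ B ∪ C| = 59


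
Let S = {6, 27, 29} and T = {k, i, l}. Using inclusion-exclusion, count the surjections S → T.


n = |S| = 3, k = |T| = 3. Surjections via inclusion-exclusion:
S(n,k) = Σ(-1)^i × C(k,i) × (k-i)^n, i=0 to k
i=0: (-1)^0×C(3,0)×3^3 = 27
i=1: (-1)^1×C(3,1)×2^3 = -24
i=2: (-1)^2×C(3,2)×1^3 = 3
i=3: (-1)^3×C(3,3)×0^3 = 0
Total = 6

Number of surjections = 6


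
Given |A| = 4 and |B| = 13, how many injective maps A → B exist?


An injection sends each of |A| = 4 inputs to a distinct output in B.
# injections = |B|·(|B|-1)·…·(|B|-|A|+1) = 13! / (13 - 4)!
= 13 × 12 × 11 × 10
= 17160

Number of injections = 17160


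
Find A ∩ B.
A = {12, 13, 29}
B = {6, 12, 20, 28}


A ∩ B = elements in both A and B
A = {12, 13, 29}
B = {6, 12, 20, 28}
A ∩ B = {12}

A ∩ B = {12}


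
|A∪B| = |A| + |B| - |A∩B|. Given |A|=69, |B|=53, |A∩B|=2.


|A ∪ B| = |A| + |B| - |A ∩ B|
= 69 + 53 - 2
= 120

|A ∪ B| = 120


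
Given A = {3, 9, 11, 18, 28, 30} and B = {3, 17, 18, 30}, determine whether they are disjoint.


Disjoint means A ∩ B = ∅.
A ∩ B = {3, 18, 30}
A ∩ B ≠ ∅, so A and B are NOT disjoint.

No, A and B are not disjoint (A ∩ B = {3, 18, 30})


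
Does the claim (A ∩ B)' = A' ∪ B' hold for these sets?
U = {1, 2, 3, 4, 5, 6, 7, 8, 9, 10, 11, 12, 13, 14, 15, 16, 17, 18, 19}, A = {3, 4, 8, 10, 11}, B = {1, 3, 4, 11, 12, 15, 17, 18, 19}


LHS: A ∩ B = {3, 4, 11}
(A ∩ B)' = U \ (A ∩ B) = {1, 2, 5, 6, 7, 8, 9, 10, 12, 13, 14, 15, 16, 17, 18, 19}
A' = {1, 2, 5, 6, 7, 9, 12, 13, 14, 15, 16, 17, 18, 19}, B' = {2, 5, 6, 7, 8, 9, 10, 13, 14, 16}
Claimed RHS: A' ∪ B' = {1, 2, 5, 6, 7, 8, 9, 10, 12, 13, 14, 15, 16, 17, 18, 19}
Identity is VALID: LHS = RHS = {1, 2, 5, 6, 7, 8, 9, 10, 12, 13, 14, 15, 16, 17, 18, 19} ✓

Identity is valid. (A ∩ B)' = A' ∪ B' = {1, 2, 5, 6, 7, 8, 9, 10, 12, 13, 14, 15, 16, 17, 18, 19}


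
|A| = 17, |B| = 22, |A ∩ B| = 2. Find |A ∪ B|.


|A ∪ B| = |A| + |B| - |A ∩ B|
= 17 + 22 - 2
= 37

|A ∪ B| = 37


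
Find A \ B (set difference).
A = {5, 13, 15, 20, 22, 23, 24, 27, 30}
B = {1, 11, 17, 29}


A \ B = elements in A but not in B
A = {5, 13, 15, 20, 22, 23, 24, 27, 30}
B = {1, 11, 17, 29}
Remove from A any elements in B
A \ B = {5, 13, 15, 20, 22, 23, 24, 27, 30}

A \ B = {5, 13, 15, 20, 22, 23, 24, 27, 30}


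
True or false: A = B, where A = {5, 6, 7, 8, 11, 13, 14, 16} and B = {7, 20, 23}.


Two sets are equal iff they have exactly the same elements.
A = {5, 6, 7, 8, 11, 13, 14, 16}
B = {7, 20, 23}
Differences: {5, 6, 8, 11, 13, 14, 16, 20, 23}
A ≠ B

No, A ≠ B


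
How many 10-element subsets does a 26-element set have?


C(n,k) = n! / (k!(n-k)!)
C(26,10) = 26! / (10!16!)
= 5311735

C(26,10) = 5311735


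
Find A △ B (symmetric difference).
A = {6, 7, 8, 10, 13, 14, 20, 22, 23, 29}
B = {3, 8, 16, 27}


A △ B = (A \ B) ∪ (B \ A) = elements in exactly one of A or B
A \ B = {6, 7, 10, 13, 14, 20, 22, 23, 29}
B \ A = {3, 16, 27}
A △ B = {3, 6, 7, 10, 13, 14, 16, 20, 22, 23, 27, 29}

A △ B = {3, 6, 7, 10, 13, 14, 16, 20, 22, 23, 27, 29}


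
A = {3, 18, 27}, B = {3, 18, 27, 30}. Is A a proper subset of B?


A ⊂ B requires: A ⊆ B AND A ≠ B.
A ⊆ B? Yes
A = B? No
A ⊂ B: Yes (A is a proper subset of B)

Yes, A ⊂ B


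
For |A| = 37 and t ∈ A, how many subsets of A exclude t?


Subsets of A avoiding t are subsets of A \ {t}, which has 36 elements.
Count = 2^(n-1) = 2^36
= 68719476736

Number of subsets avoiding t = 68719476736


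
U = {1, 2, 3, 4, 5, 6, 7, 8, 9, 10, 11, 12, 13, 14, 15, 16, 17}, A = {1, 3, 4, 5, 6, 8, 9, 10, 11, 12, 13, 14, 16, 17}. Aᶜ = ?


Aᶜ = U \ A = elements in U but not in A
U = {1, 2, 3, 4, 5, 6, 7, 8, 9, 10, 11, 12, 13, 14, 15, 16, 17}
A = {1, 3, 4, 5, 6, 8, 9, 10, 11, 12, 13, 14, 16, 17}
Aᶜ = {2, 7, 15}

Aᶜ = {2, 7, 15}


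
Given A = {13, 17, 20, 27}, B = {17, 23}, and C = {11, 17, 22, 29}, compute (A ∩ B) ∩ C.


A ∩ B = {17}
(A ∩ B) ∩ C = {17}

A ∩ B ∩ C = {17}


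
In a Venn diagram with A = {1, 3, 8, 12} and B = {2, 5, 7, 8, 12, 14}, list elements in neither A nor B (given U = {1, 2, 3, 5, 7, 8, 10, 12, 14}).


A = {1, 3, 8, 12}
B = {2, 5, 7, 8, 12, 14}
Region: in neither A nor B (given U = {1, 2, 3, 5, 7, 8, 10, 12, 14})
Elements: {10}

Elements in neither A nor B (given U = {1, 2, 3, 5, 7, 8, 10, 12, 14}): {10}


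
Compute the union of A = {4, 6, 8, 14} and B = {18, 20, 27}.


A ∪ B = all elements in A or B (or both)
A = {4, 6, 8, 14}
B = {18, 20, 27}
A ∪ B = {4, 6, 8, 14, 18, 20, 27}

A ∪ B = {4, 6, 8, 14, 18, 20, 27}


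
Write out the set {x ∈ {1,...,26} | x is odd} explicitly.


Checking each candidate:
Condition: odd numbers in {1,...,26}
Result = {1, 3, 5, 7, 9, 11, 13, 15, 17, 19, 21, 23, 25}

{1, 3, 5, 7, 9, 11, 13, 15, 17, 19, 21, 23, 25}


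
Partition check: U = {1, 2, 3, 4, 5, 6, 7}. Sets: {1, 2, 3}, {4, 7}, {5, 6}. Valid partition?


A partition requires: (1) non-empty parts, (2) pairwise disjoint, (3) union = U
Parts: {1, 2, 3}, {4, 7}, {5, 6}
Union of parts: {1, 2, 3, 4, 5, 6, 7}
U = {1, 2, 3, 4, 5, 6, 7}
All non-empty? True
Pairwise disjoint? True
Covers U? True

Yes, valid partition


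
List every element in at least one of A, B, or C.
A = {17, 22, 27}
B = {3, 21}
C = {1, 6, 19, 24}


A ∪ B = {3, 17, 21, 22, 27}
(A ∪ B) ∪ C = {1, 3, 6, 17, 19, 21, 22, 24, 27}

A ∪ B ∪ C = {1, 3, 6, 17, 19, 21, 22, 24, 27}


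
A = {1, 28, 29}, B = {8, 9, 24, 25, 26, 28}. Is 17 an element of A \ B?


A = {1, 28, 29}, B = {8, 9, 24, 25, 26, 28}
A \ B = elements in A but not in B
A \ B = {1, 29}
Checking if 17 ∈ A \ B
17 is not in A \ B → False

17 ∉ A \ B


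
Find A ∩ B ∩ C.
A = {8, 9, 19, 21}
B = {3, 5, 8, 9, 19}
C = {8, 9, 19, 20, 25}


A ∩ B = {8, 9, 19}
(A ∩ B) ∩ C = {8, 9, 19}

A ∩ B ∩ C = {8, 9, 19}


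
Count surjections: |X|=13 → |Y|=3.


n = |X| = 13, k = |Y| = 3. Surjections via inclusion-exclusion:
S(n,k) = Σ(-1)^i × C(k,i) × (k-i)^n, i=0 to k
i=0: (-1)^0×C(3,0)×3^13 = 1594323
i=1: (-1)^1×C(3,1)×2^13 = -24576
i=2: (-1)^2×C(3,2)×1^13 = 3
i=3: (-1)^3×C(3,3)×0^13 = 0
Total = 1569750

Number of surjections = 1569750


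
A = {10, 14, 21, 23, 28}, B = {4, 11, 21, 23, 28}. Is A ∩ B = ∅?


Disjoint means A ∩ B = ∅.
A ∩ B = {21, 23, 28}
A ∩ B ≠ ∅, so A and B are NOT disjoint.

No, A and B are not disjoint (A ∩ B = {21, 23, 28})


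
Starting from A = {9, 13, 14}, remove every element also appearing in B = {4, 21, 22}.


A \ B = elements in A but not in B
A = {9, 13, 14}
B = {4, 21, 22}
Remove from A any elements in B
A \ B = {9, 13, 14}

A \ B = {9, 13, 14}


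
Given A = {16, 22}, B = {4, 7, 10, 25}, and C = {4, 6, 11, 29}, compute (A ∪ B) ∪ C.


A ∪ B = {4, 7, 10, 16, 22, 25}
(A ∪ B) ∪ C = {4, 6, 7, 10, 11, 16, 22, 25, 29}

A ∪ B ∪ C = {4, 6, 7, 10, 11, 16, 22, 25, 29}


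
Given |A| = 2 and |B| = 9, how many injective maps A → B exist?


An injection sends each of |A| = 2 inputs to a distinct output in B.
# injections = |B|·(|B|-1)·…·(|B|-|A|+1) = 9! / (9 - 2)!
= 9 × 8
= 72

Number of injections = 72


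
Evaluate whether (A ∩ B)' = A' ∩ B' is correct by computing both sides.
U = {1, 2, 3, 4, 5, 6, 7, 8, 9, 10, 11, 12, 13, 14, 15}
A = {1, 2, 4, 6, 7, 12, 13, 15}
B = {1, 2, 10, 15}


LHS: A ∩ B = {1, 2, 15}
(A ∩ B)' = U \ (A ∩ B) = {3, 4, 5, 6, 7, 8, 9, 10, 11, 12, 13, 14}
A' = {3, 5, 8, 9, 10, 11, 14}, B' = {3, 4, 5, 6, 7, 8, 9, 11, 12, 13, 14}
Claimed RHS: A' ∩ B' = {3, 5, 8, 9, 11, 14}
Identity is INVALID: LHS = {3, 4, 5, 6, 7, 8, 9, 10, 11, 12, 13, 14} but the RHS claimed here equals {3, 5, 8, 9, 11, 14}. The correct form is (A ∩ B)' = A' ∪ B'.

Identity is invalid: (A ∩ B)' = {3, 4, 5, 6, 7, 8, 9, 10, 11, 12, 13, 14} but A' ∩ B' = {3, 5, 8, 9, 11, 14}. The correct De Morgan law is (A ∩ B)' = A' ∪ B'.
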